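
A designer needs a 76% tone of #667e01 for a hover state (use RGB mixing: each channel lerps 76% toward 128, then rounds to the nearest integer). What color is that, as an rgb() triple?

#667e01 is rgb(102, 126, 1).
A 76% tone moves each channel 76% toward 128:
  R: 102 + 19.76 = 121.76 → 122
  G: 126 + 0.76×(128−126) = 126 + 1.52 = 127.52 → 128
  B: 1 + 0.76×(128−1) = 1 + 96.52 = 97.52 → 98

rgb(122, 128, 98)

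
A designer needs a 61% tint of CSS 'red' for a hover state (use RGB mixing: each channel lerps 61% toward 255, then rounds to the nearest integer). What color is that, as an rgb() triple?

CSS red is rgb(255, 0, 0).
A 61% tint moves each channel 61% toward 255:
  R: 255 + 0 = 255 → 255
  G: 0 + 0.61×(255−0) = 0 + 155.55 = 155.55 → 156
  B: 0 + 155.55 = 155.55 → 156

rgb(255, 156, 156)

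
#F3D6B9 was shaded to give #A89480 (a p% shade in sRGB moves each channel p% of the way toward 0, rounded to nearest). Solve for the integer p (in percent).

31%

#F3D6B9 is rgb(243, 214, 185); #A89480 is rgb(168, 148, 128).
On the R channel (widest range): 168 ≈ 243 + (p/100)(0 − 243), so p ≈ 100×(168 − 243)/(0 − 243) = -7500/-243 = 30.86.
p = 31 reproduces all three channels after rounding.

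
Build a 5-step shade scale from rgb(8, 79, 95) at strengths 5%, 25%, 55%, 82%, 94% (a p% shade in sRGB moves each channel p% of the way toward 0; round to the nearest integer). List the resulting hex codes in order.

5%: (8→8, 79 − 3.95 = 75.05→75, 95 − 4.75 = 90.25→90) → #084b5a
25%: (8 − 2 = 6→6, 79 − 19.75 = 59.25→59, 95 − 23.75 = 71.25→71) → #063b47
55%: (8 − 4.4 = 3.6→4, 79 − 43.45 = 35.55→36, 95 − 52.25 = 42.75→43) → #04242b
82%: (8 − 6.56 = 1.44→1, 79 − 64.78 = 14.22→14, 95 − 77.9 = 17.1→17) → #010e11
94%: (8 − 7.52 = 0.48→0, 79 − 74.26 = 4.74→5, 95 − 89.3 = 5.7→6) → #000506

#084b5a, #063b47, #04242b, #010e11, #000506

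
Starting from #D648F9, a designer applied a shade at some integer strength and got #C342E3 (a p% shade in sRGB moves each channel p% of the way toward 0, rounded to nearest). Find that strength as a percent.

9%

#D648F9 is rgb(214, 72, 249); #C342E3 is rgb(195, 66, 227).
On the B channel (widest range): 227 ≈ 249 + (p/100)(0 − 249), so p ≈ 100×(227 − 249)/(0 − 249) = -2200/-249 = 8.84.
p = 9 reproduces all three channels after rounding.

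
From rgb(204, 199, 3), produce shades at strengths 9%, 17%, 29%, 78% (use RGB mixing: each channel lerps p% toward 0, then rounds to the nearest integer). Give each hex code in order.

9%: (204 − 18.36 = 185.64→186, 199 − 17.91 = 181.09→181, 3→3) → #BAB503
17%: (204 − 34.68 = 169.32→169, 199 − 33.83 = 165.17→165, 3 − 0.51 = 2.49→2) → #A9A502
29%: (204 − 59.16 = 144.84→145, 199 − 57.71 = 141.29→141, 3 − 0.87 = 2.13→2) → #918D02
78%: (204 − 159.12 = 44.88→45, 199 − 155.22 = 43.78→44, 3 − 2.34 = 0.66→1) → #2D2C01

#BAB503, #A9A502, #918D02, #2D2C01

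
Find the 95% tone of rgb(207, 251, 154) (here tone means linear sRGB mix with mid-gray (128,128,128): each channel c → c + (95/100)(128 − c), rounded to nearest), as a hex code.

Per channel, c → c + 0.95(128 − c):
  R: 207 + 0.95×(128−207) = 207 − 75.05 = 131.95 → 132
  G: 251 + 0.95×(128−251) = 251 − 116.85 = 134.15 → 134
  B: 154 − 24.7 = 129.3 → 129
rgb(132, 134, 129) = #848681.

#848681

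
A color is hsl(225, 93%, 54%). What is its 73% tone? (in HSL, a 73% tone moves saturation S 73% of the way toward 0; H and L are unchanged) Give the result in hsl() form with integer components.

hsl(225, 25%, 54%)

S moves 73% from 93 toward 0: 93 − 67.89 = 25.11 → 25.
H and L are unchanged.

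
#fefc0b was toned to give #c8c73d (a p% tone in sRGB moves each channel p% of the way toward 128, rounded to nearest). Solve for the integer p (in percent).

#fefc0b is rgb(254, 252, 11); #c8c73d is rgb(200, 199, 61).
On the R channel (widest range): 200 ≈ 254 + (p/100)(128 − 254), so p ≈ 100×(200 − 254)/(128 − 254) = -5400/-126 = 42.86.
p = 43 reproduces all three channels after rounding.

43%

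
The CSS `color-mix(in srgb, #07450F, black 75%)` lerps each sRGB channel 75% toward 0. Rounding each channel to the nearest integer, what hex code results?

#07450F is rgb(7, 69, 15).
A 75% shade moves each channel 75% toward 0:
  R: 7 − 5.25 = 1.75 → 2
  G: 69 − 51.75 = 17.25 → 17
  B: 15 + 0.75×(0−15) = 15 − 11.25 = 3.75 → 4
rgb(2, 17, 4) = #021104.

#021104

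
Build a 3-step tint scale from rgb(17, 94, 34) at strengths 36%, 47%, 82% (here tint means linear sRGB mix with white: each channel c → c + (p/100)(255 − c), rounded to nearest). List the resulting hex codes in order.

36%: (17 + 85.68 = 102.68→103, 94 + 57.96 = 151.96→152, 34 + 79.56 = 113.56→114) → #679872
47%: (17 + 111.86 = 128.86→129, 94 + 75.67 = 169.67→170, 34 + 103.87 = 137.87→138) → #81aa8a
82%: (17 + 195.16 = 212.16→212, 94 + 132.02 = 226.02→226, 34 + 181.22 = 215.22→215) → #d4e2d7

#679872, #81aa8a, #d4e2d7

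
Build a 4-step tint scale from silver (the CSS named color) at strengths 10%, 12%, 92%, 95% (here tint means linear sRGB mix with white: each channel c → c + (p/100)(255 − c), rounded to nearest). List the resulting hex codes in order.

CSS silver is rgb(192, 192, 192).
10%: (192 + 6.3 = 198.3→198, 192 + 6.3 = 198.3→198, 192 + 6.3 = 198.3→198) → #C6C6C6
12%: (192 + 7.56 = 199.56→200, 192 + 7.56 = 199.56→200, 192 + 7.56 = 199.56→200) → #C8C8C8
92%: (192 + 57.96 = 249.96→250, 192 + 57.96 = 249.96→250, 192 + 57.96 = 249.96→250) → #FAFAFA
95%: (192 + 59.85 = 251.85→252, 192 + 59.85 = 251.85→252, 192 + 59.85 = 251.85→252) → #FCFCFC

#C6C6C6, #C8C8C8, #FAFAFA, #FCFCFC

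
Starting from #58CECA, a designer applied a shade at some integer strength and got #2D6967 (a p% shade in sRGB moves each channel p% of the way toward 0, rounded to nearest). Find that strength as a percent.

49%

#58CECA is rgb(88, 206, 202); #2D6967 is rgb(45, 105, 103).
On the G channel (widest range): 105 ≈ 206 + (p/100)(0 − 206), so p ≈ 100×(105 − 206)/(0 − 206) = -10100/-206 = 49.03.
p = 49 reproduces all three channels after rounding.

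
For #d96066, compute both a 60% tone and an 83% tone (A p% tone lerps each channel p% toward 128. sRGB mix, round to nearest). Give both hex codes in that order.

#a47376, #8f7b7c

#d96066 is rgb(217, 96, 102).
60% tone:
  R: 217 + 0.6×(128−217) = 217 − 53.4 = 163.6 → 164
  G: 96 + 0.6×(128−96) = 96 + 19.2 = 115.2 → 115
  B: 102 + 0.6×(128−102) = 102 + 15.6 = 117.6 → 118
  → #a47376
83% tone:
  R: 217 − 73.87 = 143.13 → 143
  G: 96 + 26.56 = 122.56 → 123
  B: 102 + 0.83×(128−102) = 102 + 21.58 = 123.58 → 124
  → #8f7b7c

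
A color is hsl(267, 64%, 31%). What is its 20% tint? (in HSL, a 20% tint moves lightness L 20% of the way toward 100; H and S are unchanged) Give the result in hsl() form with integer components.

L moves 20% from 31 toward 100: 31 + 13.8 = 44.8 → 45.
H and S are unchanged.

hsl(267, 64%, 45%)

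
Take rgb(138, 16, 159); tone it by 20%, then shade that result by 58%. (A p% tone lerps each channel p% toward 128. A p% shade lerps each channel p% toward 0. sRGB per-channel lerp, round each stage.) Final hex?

Lerp each channel 20% toward 128:
  R: 138 + 0.2×(128−138) = 138 − 2 = 136 → 136
  G: 16 + 0.2×(128−16) = 16 + 22.4 = 38.4 → 38
  B: 159 + 0.2×(128−159) = 159 − 6.2 = 152.8 → 153
After the tone: rgb(136, 38, 153) = #882699.
Per channel, c → c + 0.58(0 − c):
  R: 136 + 0.58×(0−136) = 136 − 78.88 = 57.12 → 57
  G: 38 + 0.58×(0−38) = 38 − 22.04 = 15.96 → 16
  B: 153 − 88.74 = 64.26 → 64
rgb(57, 16, 64) = #391040.

#391040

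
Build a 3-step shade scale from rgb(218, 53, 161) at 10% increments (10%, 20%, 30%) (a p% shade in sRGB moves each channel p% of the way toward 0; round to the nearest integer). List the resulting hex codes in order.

10%: (218 − 21.8 = 196.2→196, 53 − 5.3 = 47.7→48, 161 − 16.1 = 144.9→145) → #C43091
20%: (218 − 43.6 = 174.4→174, 53 − 10.6 = 42.4→42, 161 − 32.2 = 128.8→129) → #AE2A81
30%: (218 − 65.4 = 152.6→153, 53 − 15.9 = 37.1→37, 161 − 48.3 = 112.7→113) → #992571

#C43091, #AE2A81, #992571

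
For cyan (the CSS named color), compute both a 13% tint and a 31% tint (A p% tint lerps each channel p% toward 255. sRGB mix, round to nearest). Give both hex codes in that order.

#21ffff, #4fffff

CSS cyan is rgb(0, 255, 255).
13% tint:
  R: 0 + 0.13×(255−0) = 0 + 33.15 = 33.15 → 33
  G: 255 + 0 = 255 → 255
  B: 255 + 0 = 255 → 255
  → #21ffff
31% tint:
  R: 0 + 79.05 = 79.05 → 79
  G: 255 + 0 = 255 → 255
  B: 255 + 0 = 255 → 255
  → #4fffff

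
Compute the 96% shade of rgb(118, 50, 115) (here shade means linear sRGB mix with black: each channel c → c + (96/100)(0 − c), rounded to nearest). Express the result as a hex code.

A 96% shade moves each channel 96% toward 0:
  R: 118 + 0.96×(0−118) = 118 − 113.28 = 4.72 → 5
  G: 50 + 0.96×(0−50) = 50 − 48 = 2 → 2
  B: 115 + 0.96×(0−115) = 115 − 110.4 = 4.6 → 5
rgb(5, 2, 5) = #050205.

#050205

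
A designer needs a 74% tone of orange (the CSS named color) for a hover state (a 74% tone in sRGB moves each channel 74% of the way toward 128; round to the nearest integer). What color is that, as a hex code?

#a18a5f

CSS orange is rgb(255, 165, 0).
Lerp each channel 74% toward 128:
  R: 255 + 0.74×(128−255) = 255 − 93.98 = 161.02 → 161
  G: 165 − 27.38 = 137.62 → 138
  B: 0 + 0.74×(128−0) = 0 + 94.72 = 94.72 → 95
rgb(161, 138, 95) = #a18a5f.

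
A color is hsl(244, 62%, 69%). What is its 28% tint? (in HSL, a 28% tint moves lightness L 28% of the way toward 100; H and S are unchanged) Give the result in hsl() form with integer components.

L moves 28% from 69 toward 100: 69 + 8.68 = 77.68 → 78.
H and S are unchanged.

hsl(244, 62%, 78%)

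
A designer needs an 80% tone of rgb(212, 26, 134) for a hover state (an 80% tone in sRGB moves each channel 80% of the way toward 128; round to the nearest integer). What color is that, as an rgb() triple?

rgb(145, 108, 129)

Per channel, c → c + 0.8(128 − c):
  R: 212 + 0.8×(128−212) = 212 − 67.2 = 144.8 → 145
  G: 26 + 81.6 = 107.6 → 108
  B: 134 + 0.8×(128−134) = 134 − 4.8 = 129.2 → 129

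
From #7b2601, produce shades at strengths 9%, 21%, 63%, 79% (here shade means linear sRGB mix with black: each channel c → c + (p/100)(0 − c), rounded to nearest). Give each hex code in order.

#7b2601 is rgb(123, 38, 1).
9%: (123 − 11.07 = 111.93→112, 38 − 3.42 = 34.58→35, 1→1) → #702301
21%: (123 − 25.83 = 97.17→97, 38 − 7.98 = 30.02→30, 1→1) → #611e01
63%: (123 − 77.49 = 45.51→46, 38 − 23.94 = 14.06→14, 1 − 0.63 = 0.37→0) → #2e0e00
79%: (123 − 97.17 = 25.83→26, 38 − 30.02 = 7.98→8, 1 − 0.79 = 0.21→0) → #1a0800

#702301, #611e01, #2e0e00, #1a0800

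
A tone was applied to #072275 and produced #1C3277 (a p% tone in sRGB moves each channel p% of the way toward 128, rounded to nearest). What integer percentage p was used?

17%

#072275 is rgb(7, 34, 117); #1C3277 is rgb(28, 50, 119).
On the R channel (widest range): 28 ≈ 7 + (p/100)(128 − 7), so p ≈ 100×(28 − 7)/(128 − 7) = 2100/121 = 17.36.
p = 17 reproduces all three channels after rounding.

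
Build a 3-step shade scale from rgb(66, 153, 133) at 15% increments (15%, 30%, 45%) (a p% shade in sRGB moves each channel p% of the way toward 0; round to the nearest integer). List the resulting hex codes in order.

15%: (66 − 9.9 = 56.1→56, 153 − 22.95 = 130.05→130, 133 − 19.95 = 113.05→113) → #388271
30%: (66 − 19.8 = 46.2→46, 153 − 45.9 = 107.1→107, 133 − 39.9 = 93.1→93) → #2e6b5d
45%: (66 − 29.7 = 36.3→36, 153 − 68.85 = 84.15→84, 133 − 59.85 = 73.15→73) → #245449

#388271, #2e6b5d, #245449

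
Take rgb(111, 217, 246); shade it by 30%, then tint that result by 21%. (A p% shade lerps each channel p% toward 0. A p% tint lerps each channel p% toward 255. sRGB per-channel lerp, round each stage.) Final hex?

#73AEBD

Per channel, c → c + 0.3(0 − c):
  R: 111 + 0.3×(0−111) = 111 − 33.3 = 77.7 → 78
  G: 217 − 65.1 = 151.9 → 152
  B: 246 − 73.8 = 172.2 → 172
After the shade: rgb(78, 152, 172) = #4E98AC.
A 21% tint moves each channel 21% toward 255:
  R: 78 + 0.21×(255−78) = 78 + 37.17 = 115.17 → 115
  G: 152 + 21.63 = 173.63 → 174
  B: 172 + 17.43 = 189.43 → 189
rgb(115, 174, 189) = #73AEBD.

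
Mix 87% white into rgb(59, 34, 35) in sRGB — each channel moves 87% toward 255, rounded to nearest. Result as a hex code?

#e6e2e2

Lerp each channel 87% toward 255:
  R: 59 + 170.52 = 229.52 → 230
  G: 34 + 0.87×(255−34) = 34 + 192.27 = 226.27 → 226
  B: 35 + 191.4 = 226.4 → 226
rgb(230, 226, 226) = #e6e2e2.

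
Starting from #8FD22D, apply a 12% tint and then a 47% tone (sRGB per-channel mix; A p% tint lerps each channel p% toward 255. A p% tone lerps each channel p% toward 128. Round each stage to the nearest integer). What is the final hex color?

#8FD22D is rgb(143, 210, 45).
Per channel, c → c + 0.12(255 − c):
  R: 143 + 0.12×(255−143) = 143 + 13.44 = 156.44 → 156
  G: 210 + 5.4 = 215.4 → 215
  B: 45 + 25.2 = 70.2 → 70
After the tint: rgb(156, 215, 70) = #9CD746.
Per channel, c → c + 0.47(128 − c):
  R: 156 + 0.47×(128−156) = 156 − 13.16 = 142.84 → 143
  G: 215 − 40.89 = 174.11 → 174
  B: 70 + 0.47×(128−70) = 70 + 27.26 = 97.26 → 97
rgb(143, 174, 97) = #8FAE61.

#8FAE61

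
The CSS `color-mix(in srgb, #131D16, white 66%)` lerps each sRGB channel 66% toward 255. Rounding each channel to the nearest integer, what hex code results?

#131D16 is rgb(19, 29, 22).
Lerp each channel 66% toward 255:
  R: 19 + 0.66×(255−19) = 19 + 155.76 = 174.76 → 175
  G: 29 + 0.66×(255−29) = 29 + 149.16 = 178.16 → 178
  B: 22 + 0.66×(255−22) = 22 + 153.78 = 175.78 → 176
rgb(175, 178, 176) = #AFB2B0.

#AFB2B0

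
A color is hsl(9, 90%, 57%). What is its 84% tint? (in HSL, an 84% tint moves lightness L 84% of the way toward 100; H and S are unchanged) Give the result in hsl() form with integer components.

L moves 84% from 57 toward 100: 57 + 36.12 = 93.12 → 93.
H and S are unchanged.

hsl(9, 90%, 93%)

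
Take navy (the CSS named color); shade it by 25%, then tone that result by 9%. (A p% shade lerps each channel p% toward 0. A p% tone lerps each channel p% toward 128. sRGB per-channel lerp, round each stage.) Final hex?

#0c0c63

CSS navy is rgb(0, 0, 128).
Lerp each channel 25% toward 0:
  R: 0 + 0.25×(0−0) = 0 + 0 = 0 → 0
  G: 0 + 0 = 0 → 0
  B: 128 + 0.25×(0−128) = 128 − 32 = 96 → 96
After the shade: rgb(0, 0, 96) = #000060.
Lerp each channel 9% toward 128:
  R: 0 + 0.09×(128−0) = 0 + 11.52 = 11.52 → 12
  G: 0 + 0.09×(128−0) = 0 + 11.52 = 11.52 → 12
  B: 96 + 0.09×(128−96) = 96 + 2.88 = 98.88 → 99
rgb(12, 12, 99) = #0c0c63.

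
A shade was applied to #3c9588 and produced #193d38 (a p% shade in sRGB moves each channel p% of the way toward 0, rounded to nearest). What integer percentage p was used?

59%

#3c9588 is rgb(60, 149, 136); #193d38 is rgb(25, 61, 56).
On the G channel (widest range): 61 ≈ 149 + (p/100)(0 − 149), so p ≈ 100×(61 − 149)/(0 − 149) = -8800/-149 = 59.06.
p = 59 reproduces all three channels after rounding.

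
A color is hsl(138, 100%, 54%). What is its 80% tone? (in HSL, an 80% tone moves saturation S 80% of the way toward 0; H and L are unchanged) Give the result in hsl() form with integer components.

hsl(138, 20%, 54%)

S moves 80% from 100 toward 0: 100 − 80 = 20 → 20.
H and L are unchanged.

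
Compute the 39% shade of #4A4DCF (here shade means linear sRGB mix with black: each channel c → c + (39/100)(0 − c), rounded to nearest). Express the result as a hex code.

#4A4DCF is rgb(74, 77, 207).
Lerp each channel 39% toward 0:
  R: 74 − 28.86 = 45.14 → 45
  G: 77 − 30.03 = 46.97 → 47
  B: 207 − 80.73 = 126.27 → 126
rgb(45, 47, 126) = #2D2F7E.

#2D2F7E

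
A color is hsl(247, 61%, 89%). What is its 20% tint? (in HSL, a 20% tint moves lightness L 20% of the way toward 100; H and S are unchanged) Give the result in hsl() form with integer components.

L moves 20% from 89 toward 100: 89 + 2.2 = 91.2 → 91.
H and S are unchanged.

hsl(247, 61%, 91%)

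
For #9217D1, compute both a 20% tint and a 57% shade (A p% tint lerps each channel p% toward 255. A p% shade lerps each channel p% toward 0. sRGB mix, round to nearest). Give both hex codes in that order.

#A845DA, #3F0A5A

#9217D1 is rgb(146, 23, 209).
20% tint:
  R: 146 + 0.2×(255−146) = 146 + 21.8 = 167.8 → 168
  G: 23 + 0.2×(255−23) = 23 + 46.4 = 69.4 → 69
  B: 209 + 0.2×(255−209) = 209 + 9.2 = 218.2 → 218
  → #A845DA
57% shade:
  R: 146 + 0.57×(0−146) = 146 − 83.22 = 62.78 → 63
  G: 23 − 13.11 = 9.89 → 10
  B: 209 + 0.57×(0−209) = 209 − 119.13 = 89.87 → 90
  → #3F0A5A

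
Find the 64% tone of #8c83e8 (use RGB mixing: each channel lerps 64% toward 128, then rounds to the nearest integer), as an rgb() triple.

rgb(132, 129, 165)

#8c83e8 is rgb(140, 131, 232).
Lerp each channel 64% toward 128:
  R: 140 + 0.64×(128−140) = 140 − 7.68 = 132.32 → 132
  G: 131 + 0.64×(128−131) = 131 − 1.92 = 129.08 → 129
  B: 232 − 66.56 = 165.44 → 165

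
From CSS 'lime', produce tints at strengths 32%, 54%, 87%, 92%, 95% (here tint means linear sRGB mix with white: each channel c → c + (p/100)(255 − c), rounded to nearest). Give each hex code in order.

CSS lime is rgb(0, 255, 0).
32%: (0 + 81.6 = 81.6→82, 255→255, 0 + 81.6 = 81.6→82) → #52FF52
54%: (0 + 137.7 = 137.7→138, 255→255, 0 + 137.7 = 137.7→138) → #8AFF8A
87%: (0 + 221.85 = 221.85→222, 255→255, 0 + 221.85 = 221.85→222) → #DEFFDE
92%: (0 + 234.6 = 234.6→235, 255→255, 0 + 234.6 = 234.6→235) → #EBFFEB
95%: (0 + 242.25 = 242.25→242, 255→255, 0 + 242.25 = 242.25→242) → #F2FFF2

#52FF52, #8AFF8A, #DEFFDE, #EBFFEB, #F2FFF2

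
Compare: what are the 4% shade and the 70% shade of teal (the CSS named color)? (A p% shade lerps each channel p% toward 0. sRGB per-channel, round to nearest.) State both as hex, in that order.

#007B7B, #002626

CSS teal is rgb(0, 128, 128).
4% shade:
  R: 0 + 0.04×(0−0) = 0 + 0 = 0 → 0
  G: 128 + 0.04×(0−128) = 128 − 5.12 = 122.88 → 123
  B: 128 + 0.04×(0−128) = 128 − 5.12 = 122.88 → 123
  → #007B7B
70% shade:
  R: 0 + 0.7×(0−0) = 0 + 0 = 0 → 0
  G: 128 − 89.6 = 38.4 → 38
  B: 128 + 0.7×(0−128) = 128 − 89.6 = 38.4 → 38
  → #002626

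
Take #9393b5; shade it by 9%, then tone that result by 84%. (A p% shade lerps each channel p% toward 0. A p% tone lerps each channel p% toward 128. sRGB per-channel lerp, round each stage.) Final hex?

#818186

#9393b5 is rgb(147, 147, 181).
Per channel, c → c + 0.09(0 − c):
  R: 147 + 0.09×(0−147) = 147 − 13.23 = 133.77 → 134
  G: 147 + 0.09×(0−147) = 147 − 13.23 = 133.77 → 134
  B: 181 − 16.29 = 164.71 → 165
After the shade: rgb(134, 134, 165) = #8686a5.
Lerp each channel 84% toward 128:
  R: 134 − 5.04 = 128.96 → 129
  G: 134 + 0.84×(128−134) = 134 − 5.04 = 128.96 → 129
  B: 165 + 0.84×(128−165) = 165 − 31.08 = 133.92 → 134
rgb(129, 129, 134) = #818186.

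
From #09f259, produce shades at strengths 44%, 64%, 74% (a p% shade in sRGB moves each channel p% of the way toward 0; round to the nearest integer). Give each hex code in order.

#09f259 is rgb(9, 242, 89).
44%: (9 − 3.96 = 5.04→5, 242 − 106.48 = 135.52→136, 89 − 39.16 = 49.84→50) → #058832
64%: (9 − 5.76 = 3.24→3, 242 − 154.88 = 87.12→87, 89 − 56.96 = 32.04→32) → #035720
74%: (9 − 6.66 = 2.34→2, 242 − 179.08 = 62.92→63, 89 − 65.86 = 23.14→23) → #023f17

#058832, #035720, #023f17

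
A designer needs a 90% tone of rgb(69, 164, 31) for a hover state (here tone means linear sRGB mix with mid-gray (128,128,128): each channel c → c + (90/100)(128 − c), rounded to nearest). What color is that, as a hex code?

A 90% tone moves each channel 90% toward 128:
  R: 69 + 53.1 = 122.1 → 122
  G: 164 + 0.9×(128−164) = 164 − 32.4 = 131.6 → 132
  B: 31 + 87.3 = 118.3 → 118
rgb(122, 132, 118) = #7A8476.

#7A8476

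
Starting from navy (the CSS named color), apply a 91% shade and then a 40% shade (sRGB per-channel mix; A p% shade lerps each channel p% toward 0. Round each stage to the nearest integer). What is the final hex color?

CSS navy is rgb(0, 0, 128).
A 91% shade moves each channel 91% toward 0:
  R: 0 + 0 = 0 → 0
  G: 0 + 0 = 0 → 0
  B: 128 + 0.91×(0−128) = 128 − 116.48 = 11.52 → 12
After the shade: rgb(0, 0, 12) = #00000c.
A 40% shade moves each channel 40% toward 0:
  R: 0 + 0.4×(0−0) = 0 + 0 = 0 → 0
  G: 0 + 0.4×(0−0) = 0 + 0 = 0 → 0
  B: 12 + 0.4×(0−12) = 12 − 4.8 = 7.2 → 7
rgb(0, 0, 7) = #000007.

#000007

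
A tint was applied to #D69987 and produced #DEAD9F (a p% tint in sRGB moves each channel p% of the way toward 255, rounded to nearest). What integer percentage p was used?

#D69987 is rgb(214, 153, 135); #DEAD9F is rgb(222, 173, 159).
On the B channel (widest range): 159 ≈ 135 + (p/100)(255 − 135), so p ≈ 100×(159 − 135)/(255 − 135) = 2400/120 = 20.00.
p = 20 reproduces all three channels after rounding.

20%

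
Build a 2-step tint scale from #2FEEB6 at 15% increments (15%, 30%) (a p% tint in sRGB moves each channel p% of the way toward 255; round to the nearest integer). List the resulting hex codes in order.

#4EF1C1, #6DF3CC

#2FEEB6 is rgb(47, 238, 182).
15%: (47 + 31.2 = 78.2→78, 238 + 2.55 = 240.55→241, 182 + 10.95 = 192.95→193) → #4EF1C1
30%: (47 + 62.4 = 109.4→109, 238 + 5.1 = 243.1→243, 182 + 21.9 = 203.9→204) → #6DF3CC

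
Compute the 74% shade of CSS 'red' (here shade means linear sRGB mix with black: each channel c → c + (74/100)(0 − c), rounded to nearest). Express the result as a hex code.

CSS red is rgb(255, 0, 0).
Per channel, c → c + 0.74(0 − c):
  R: 255 − 188.7 = 66.3 → 66
  G: 0 + 0.74×(0−0) = 0 + 0 = 0 → 0
  B: 0 + 0 = 0 → 0
rgb(66, 0, 0) = #420000.

#420000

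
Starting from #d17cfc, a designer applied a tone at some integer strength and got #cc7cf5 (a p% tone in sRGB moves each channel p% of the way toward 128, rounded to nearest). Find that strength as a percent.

#d17cfc is rgb(209, 124, 252); #cc7cf5 is rgb(204, 124, 245).
On the B channel (widest range): 245 ≈ 252 + (p/100)(128 − 252), so p ≈ 100×(245 − 252)/(128 − 252) = -700/-124 = 5.65.
p = 6 reproduces all three channels after rounding.

6%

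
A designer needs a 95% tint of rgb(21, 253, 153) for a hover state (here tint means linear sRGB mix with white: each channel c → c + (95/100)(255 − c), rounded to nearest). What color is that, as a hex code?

#f3fffa

A 95% tint moves each channel 95% toward 255:
  R: 21 + 0.95×(255−21) = 21 + 222.3 = 243.3 → 243
  G: 253 + 1.9 = 254.9 → 255
  B: 153 + 96.9 = 249.9 → 250
rgb(243, 255, 250) = #f3fffa.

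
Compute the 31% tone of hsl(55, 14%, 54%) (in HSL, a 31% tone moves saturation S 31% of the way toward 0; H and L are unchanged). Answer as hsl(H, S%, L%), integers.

hsl(55, 10%, 54%)

S moves 31% from 14 toward 0: 14 − 4.34 = 9.66 → 10.
H and L are unchanged.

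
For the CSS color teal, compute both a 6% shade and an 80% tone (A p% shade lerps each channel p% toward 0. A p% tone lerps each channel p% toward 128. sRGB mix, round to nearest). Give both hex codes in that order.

#007878, #668080

CSS teal is rgb(0, 128, 128).
6% shade:
  R: 0 + 0.06×(0−0) = 0 + 0 = 0 → 0
  G: 128 − 7.68 = 120.32 → 120
  B: 128 + 0.06×(0−128) = 128 − 7.68 = 120.32 → 120
  → #007878
80% tone:
  R: 0 + 0.8×(128−0) = 0 + 102.4 = 102.4 → 102
  G: 128 + 0 = 128 → 128
  B: 128 + 0.8×(128−128) = 128 + 0 = 128 → 128
  → #668080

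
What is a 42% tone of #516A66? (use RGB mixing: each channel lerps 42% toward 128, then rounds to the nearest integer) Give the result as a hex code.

#657371

#516A66 is rgb(81, 106, 102).
Lerp each channel 42% toward 128:
  R: 81 + 0.42×(128−81) = 81 + 19.74 = 100.74 → 101
  G: 106 + 0.42×(128−106) = 106 + 9.24 = 115.24 → 115
  B: 102 + 10.92 = 112.92 → 113
rgb(101, 115, 113) = #657371.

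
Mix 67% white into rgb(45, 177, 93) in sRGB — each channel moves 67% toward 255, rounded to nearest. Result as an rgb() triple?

A 67% tint moves each channel 67% toward 255:
  R: 45 + 0.67×(255−45) = 45 + 140.7 = 185.7 → 186
  G: 177 + 0.67×(255−177) = 177 + 52.26 = 229.26 → 229
  B: 93 + 108.54 = 201.54 → 202

rgb(186, 229, 202)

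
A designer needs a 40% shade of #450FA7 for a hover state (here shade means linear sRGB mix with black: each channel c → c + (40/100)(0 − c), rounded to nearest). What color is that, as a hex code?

#450FA7 is rgb(69, 15, 167).
Lerp each channel 40% toward 0:
  R: 69 + 0.4×(0−69) = 69 − 27.6 = 41.4 → 41
  G: 15 − 6 = 9 → 9
  B: 167 + 0.4×(0−167) = 167 − 66.8 = 100.2 → 100
rgb(41, 9, 100) = #290964.

#290964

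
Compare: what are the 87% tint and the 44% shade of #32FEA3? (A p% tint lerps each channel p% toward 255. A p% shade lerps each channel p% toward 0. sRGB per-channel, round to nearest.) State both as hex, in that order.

#32FEA3 is rgb(50, 254, 163).
87% tint:
  R: 50 + 178.35 = 228.35 → 228
  G: 254 + 0.87×(255−254) = 254 + 0.87 = 254.87 → 255
  B: 163 + 80.04 = 243.04 → 243
  → #E4FFF3
44% shade:
  R: 50 + 0.44×(0−50) = 50 − 22 = 28 → 28
  G: 254 + 0.44×(0−254) = 254 − 111.76 = 142.24 → 142
  B: 163 + 0.44×(0−163) = 163 − 71.72 = 91.28 → 91
  → #1C8E5B

#E4FFF3, #1C8E5B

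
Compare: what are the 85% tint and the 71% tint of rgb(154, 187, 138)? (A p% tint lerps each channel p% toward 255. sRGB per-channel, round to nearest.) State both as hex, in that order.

#f0f5ed, #e2ebdd

85% tint:
  R: 154 + 0.85×(255−154) = 154 + 85.85 = 239.85 → 240
  G: 187 + 0.85×(255−187) = 187 + 57.8 = 244.8 → 245
  B: 138 + 0.85×(255−138) = 138 + 99.45 = 237.45 → 237
  → #f0f5ed
71% tint:
  R: 154 + 0.71×(255−154) = 154 + 71.71 = 225.71 → 226
  G: 187 + 0.71×(255−187) = 187 + 48.28 = 235.28 → 235
  B: 138 + 0.71×(255−138) = 138 + 83.07 = 221.07 → 221
  → #e2ebdd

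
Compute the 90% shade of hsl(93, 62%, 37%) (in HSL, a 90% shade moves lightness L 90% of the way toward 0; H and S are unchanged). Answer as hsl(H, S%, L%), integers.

L moves 90% from 37 toward 0: 37 − 33.3 = 3.7 → 4.
H and S are unchanged.

hsl(93, 62%, 4%)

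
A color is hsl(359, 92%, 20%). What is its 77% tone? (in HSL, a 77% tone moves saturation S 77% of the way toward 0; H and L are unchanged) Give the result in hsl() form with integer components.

S moves 77% from 92 toward 0: 92 − 70.84 = 21.16 → 21.
H and L are unchanged.

hsl(359, 21%, 20%)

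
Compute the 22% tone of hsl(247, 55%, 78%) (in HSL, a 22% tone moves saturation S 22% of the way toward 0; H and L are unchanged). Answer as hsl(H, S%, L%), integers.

hsl(247, 43%, 78%)

S moves 22% from 55 toward 0: 55 − 12.1 = 42.9 → 43.
H and L are unchanged.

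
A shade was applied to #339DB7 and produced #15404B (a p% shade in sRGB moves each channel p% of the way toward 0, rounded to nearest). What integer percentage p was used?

59%

#339DB7 is rgb(51, 157, 183); #15404B is rgb(21, 64, 75).
On the B channel (widest range): 75 ≈ 183 + (p/100)(0 − 183), so p ≈ 100×(75 − 183)/(0 − 183) = -10800/-183 = 59.02.
p = 59 reproduces all three channels after rounding.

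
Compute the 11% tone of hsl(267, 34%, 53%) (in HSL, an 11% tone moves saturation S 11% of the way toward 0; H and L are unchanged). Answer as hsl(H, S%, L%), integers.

hsl(267, 30%, 53%)

S moves 11% from 34 toward 0: 34 − 3.74 = 30.26 → 30.
H and L are unchanged.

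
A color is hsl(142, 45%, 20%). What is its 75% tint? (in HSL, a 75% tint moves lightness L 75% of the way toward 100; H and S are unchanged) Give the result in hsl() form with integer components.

hsl(142, 45%, 80%)

L moves 75% from 20 toward 100: 20 + 60 = 80 → 80.
H and S are unchanged.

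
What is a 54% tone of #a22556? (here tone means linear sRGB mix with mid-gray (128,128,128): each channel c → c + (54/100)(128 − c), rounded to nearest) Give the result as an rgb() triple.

rgb(144, 86, 109)

#a22556 is rgb(162, 37, 86).
Lerp each channel 54% toward 128:
  R: 162 + 0.54×(128−162) = 162 − 18.36 = 143.64 → 144
  G: 37 + 0.54×(128−37) = 37 + 49.14 = 86.14 → 86
  B: 86 + 0.54×(128−86) = 86 + 22.68 = 108.68 → 109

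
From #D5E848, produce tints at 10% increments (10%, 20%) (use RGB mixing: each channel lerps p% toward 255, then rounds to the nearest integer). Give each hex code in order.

#D5E848 is rgb(213, 232, 72).
10%: (213 + 4.2 = 217.2→217, 232 + 2.3 = 234.3→234, 72 + 18.3 = 90.3→90) → #D9EA5A
20%: (213 + 8.4 = 221.4→221, 232 + 4.6 = 236.6→237, 72 + 36.6 = 108.6→109) → #DDED6D

#D9EA5A, #DDED6D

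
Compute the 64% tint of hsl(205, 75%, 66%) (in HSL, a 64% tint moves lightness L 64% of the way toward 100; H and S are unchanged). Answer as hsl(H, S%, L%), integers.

L moves 64% from 66 toward 100: 66 + 21.76 = 87.76 → 88.
H and S are unchanged.

hsl(205, 75%, 88%)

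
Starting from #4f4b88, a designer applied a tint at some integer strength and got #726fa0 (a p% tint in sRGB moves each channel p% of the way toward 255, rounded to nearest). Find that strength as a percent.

20%

#4f4b88 is rgb(79, 75, 136); #726fa0 is rgb(114, 111, 160).
On the G channel (widest range): 111 ≈ 75 + (p/100)(255 − 75), so p ≈ 100×(111 − 75)/(255 − 75) = 3600/180 = 20.00.
p = 20 reproduces all three channels after rounding.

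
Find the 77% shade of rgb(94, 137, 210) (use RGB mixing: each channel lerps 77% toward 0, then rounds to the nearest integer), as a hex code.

Per channel, c → c + 0.77(0 − c):
  R: 94 − 72.38 = 21.62 → 22
  G: 137 − 105.49 = 31.51 → 32
  B: 210 + 0.77×(0−210) = 210 − 161.7 = 48.3 → 48
rgb(22, 32, 48) = #162030.

#162030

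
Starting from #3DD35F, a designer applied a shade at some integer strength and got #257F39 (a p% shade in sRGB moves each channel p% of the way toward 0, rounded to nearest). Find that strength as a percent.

40%

#3DD35F is rgb(61, 211, 95); #257F39 is rgb(37, 127, 57).
On the G channel (widest range): 127 ≈ 211 + (p/100)(0 − 211), so p ≈ 100×(127 − 211)/(0 − 211) = -8400/-211 = 39.81.
p = 40 reproduces all three channels after rounding.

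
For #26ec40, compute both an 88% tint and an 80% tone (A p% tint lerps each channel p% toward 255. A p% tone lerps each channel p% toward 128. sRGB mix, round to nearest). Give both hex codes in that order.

#26ec40 is rgb(38, 236, 64).
88% tint:
  R: 38 + 0.88×(255−38) = 38 + 190.96 = 228.96 → 229
  G: 236 + 0.88×(255−236) = 236 + 16.72 = 252.72 → 253
  B: 64 + 0.88×(255−64) = 64 + 168.08 = 232.08 → 232
  → #e5fde8
80% tone:
  R: 38 + 0.8×(128−38) = 38 + 72 = 110 → 110
  G: 236 − 86.4 = 149.6 → 150
  B: 64 + 51.2 = 115.2 → 115
  → #6e9673

#e5fde8, #6e9673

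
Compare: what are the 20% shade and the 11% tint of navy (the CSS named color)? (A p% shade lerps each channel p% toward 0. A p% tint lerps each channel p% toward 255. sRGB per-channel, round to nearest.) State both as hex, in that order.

#000066, #1c1c8e

CSS navy is rgb(0, 0, 128).
20% shade:
  R: 0 + 0.2×(0−0) = 0 + 0 = 0 → 0
  G: 0 + 0.2×(0−0) = 0 + 0 = 0 → 0
  B: 128 + 0.2×(0−128) = 128 − 25.6 = 102.4 → 102
  → #000066
11% tint:
  R: 0 + 0.11×(255−0) = 0 + 28.05 = 28.05 → 28
  G: 0 + 0.11×(255−0) = 0 + 28.05 = 28.05 → 28
  B: 128 + 13.97 = 141.97 → 142
  → #1c1c8e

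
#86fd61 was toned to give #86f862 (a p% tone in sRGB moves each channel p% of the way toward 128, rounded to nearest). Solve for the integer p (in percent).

#86fd61 is rgb(134, 253, 97); #86f862 is rgb(134, 248, 98).
On the G channel (widest range): 248 ≈ 253 + (p/100)(128 − 253), so p ≈ 100×(248 − 253)/(128 − 253) = -500/-125 = 4.00.
p = 4 reproduces all three channels after rounding.

4%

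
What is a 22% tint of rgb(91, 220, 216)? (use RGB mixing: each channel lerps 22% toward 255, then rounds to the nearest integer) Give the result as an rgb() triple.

rgb(127, 228, 225)

Lerp each channel 22% toward 255:
  R: 91 + 0.22×(255−91) = 91 + 36.08 = 127.08 → 127
  G: 220 + 0.22×(255−220) = 220 + 7.7 = 227.7 → 228
  B: 216 + 0.22×(255−216) = 216 + 8.58 = 224.58 → 225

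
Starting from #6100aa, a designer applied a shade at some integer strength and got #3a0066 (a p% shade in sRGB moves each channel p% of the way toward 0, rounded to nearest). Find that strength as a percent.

40%

#6100aa is rgb(97, 0, 170); #3a0066 is rgb(58, 0, 102).
On the B channel (widest range): 102 ≈ 170 + (p/100)(0 − 170), so p ≈ 100×(102 − 170)/(0 − 170) = -6800/-170 = 40.00.
p = 40 reproduces all three channels after rounding.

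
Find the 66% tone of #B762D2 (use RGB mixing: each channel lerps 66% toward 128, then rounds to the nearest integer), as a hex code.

#93769C

#B762D2 is rgb(183, 98, 210).
Per channel, c → c + 0.66(128 − c):
  R: 183 + 0.66×(128−183) = 183 − 36.3 = 146.7 → 147
  G: 98 + 0.66×(128−98) = 98 + 19.8 = 117.8 → 118
  B: 210 − 54.12 = 155.88 → 156
rgb(147, 118, 156) = #93769C.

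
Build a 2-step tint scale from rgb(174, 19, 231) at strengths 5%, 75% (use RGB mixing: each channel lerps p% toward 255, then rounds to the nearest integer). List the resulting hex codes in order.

5%: (174 + 4.05 = 178.05→178, 19 + 11.8 = 30.8→31, 231 + 1.2 = 232.2→232) → #b21fe8
75%: (174 + 60.75 = 234.75→235, 19 + 177 = 196→196, 231 + 18 = 249→249) → #ebc4f9

#b21fe8, #ebc4f9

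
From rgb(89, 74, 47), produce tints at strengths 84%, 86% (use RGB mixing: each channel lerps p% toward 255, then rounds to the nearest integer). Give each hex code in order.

#E4E2DE, #E8E6E2

84%: (89 + 139.44 = 228.44→228, 74 + 152.04 = 226.04→226, 47 + 174.72 = 221.72→222) → #E4E2DE
86%: (89 + 142.76 = 231.76→232, 74 + 155.66 = 229.66→230, 47 + 178.88 = 225.88→226) → #E8E6E2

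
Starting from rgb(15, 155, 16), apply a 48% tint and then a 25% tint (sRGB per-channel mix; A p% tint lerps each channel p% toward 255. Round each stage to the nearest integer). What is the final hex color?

Per channel, c → c + 0.48(255 − c):
  R: 15 + 115.2 = 130.2 → 130
  G: 155 + 0.48×(255−155) = 155 + 48 = 203 → 203
  B: 16 + 0.48×(255−16) = 16 + 114.72 = 130.72 → 131
After the tint: rgb(130, 203, 131) = #82cb83.
Lerp each channel 25% toward 255:
  R: 130 + 0.25×(255−130) = 130 + 31.25 = 161.25 → 161
  G: 203 + 13 = 216 → 216
  B: 131 + 0.25×(255−131) = 131 + 31 = 162 → 162
rgb(161, 216, 162) = #a1d8a2.

#a1d8a2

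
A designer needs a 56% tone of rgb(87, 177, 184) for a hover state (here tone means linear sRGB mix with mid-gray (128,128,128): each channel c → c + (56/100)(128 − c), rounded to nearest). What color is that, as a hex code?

#6E9699

Per channel, c → c + 0.56(128 − c):
  R: 87 + 0.56×(128−87) = 87 + 22.96 = 109.96 → 110
  G: 177 + 0.56×(128−177) = 177 − 27.44 = 149.56 → 150
  B: 184 + 0.56×(128−184) = 184 − 31.36 = 152.64 → 153
rgb(110, 150, 153) = #6E9699.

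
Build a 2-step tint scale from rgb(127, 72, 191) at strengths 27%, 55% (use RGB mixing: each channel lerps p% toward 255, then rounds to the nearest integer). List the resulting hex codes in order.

#A279D0, #C5ADE2

27%: (127 + 34.56 = 161.56→162, 72 + 49.41 = 121.41→121, 191 + 17.28 = 208.28→208) → #A279D0
55%: (127 + 70.4 = 197.4→197, 72 + 100.65 = 172.65→173, 191 + 35.2 = 226.2→226) → #C5ADE2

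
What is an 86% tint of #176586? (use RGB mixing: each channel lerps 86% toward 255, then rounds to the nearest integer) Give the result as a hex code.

#176586 is rgb(23, 101, 134).
Per channel, c → c + 0.86(255 − c):
  R: 23 + 199.52 = 222.52 → 223
  G: 101 + 0.86×(255−101) = 101 + 132.44 = 233.44 → 233
  B: 134 + 0.86×(255−134) = 134 + 104.06 = 238.06 → 238
rgb(223, 233, 238) = #dfe9ee.

#dfe9ee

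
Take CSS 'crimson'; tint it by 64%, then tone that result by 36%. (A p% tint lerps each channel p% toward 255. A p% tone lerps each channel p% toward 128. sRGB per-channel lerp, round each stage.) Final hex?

CSS crimson is rgb(220, 20, 60).
A 64% tint moves each channel 64% toward 255:
  R: 220 + 0.64×(255−220) = 220 + 22.4 = 242.4 → 242
  G: 20 + 150.4 = 170.4 → 170
  B: 60 + 0.64×(255−60) = 60 + 124.8 = 184.8 → 185
After the tint: rgb(242, 170, 185) = #F2AAB9.
Lerp each channel 36% toward 128:
  R: 242 + 0.36×(128−242) = 242 − 41.04 = 200.96 → 201
  G: 170 − 15.12 = 154.88 → 155
  B: 185 + 0.36×(128−185) = 185 − 20.52 = 164.48 → 164
rgb(201, 155, 164) = #C99BA4.

#C99BA4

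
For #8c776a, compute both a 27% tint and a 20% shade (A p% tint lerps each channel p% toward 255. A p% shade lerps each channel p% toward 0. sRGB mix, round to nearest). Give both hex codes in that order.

#ab9c92, #705f55

#8c776a is rgb(140, 119, 106).
27% tint:
  R: 140 + 31.05 = 171.05 → 171
  G: 119 + 0.27×(255−119) = 119 + 36.72 = 155.72 → 156
  B: 106 + 0.27×(255−106) = 106 + 40.23 = 146.23 → 146
  → #ab9c92
20% shade:
  R: 140 − 28 = 112 → 112
  G: 119 + 0.2×(0−119) = 119 − 23.8 = 95.2 → 95
  B: 106 − 21.2 = 84.8 → 85
  → #705f55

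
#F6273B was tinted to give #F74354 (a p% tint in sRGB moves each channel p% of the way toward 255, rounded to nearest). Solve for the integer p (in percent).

13%

#F6273B is rgb(246, 39, 59); #F74354 is rgb(247, 67, 84).
On the G channel (widest range): 67 ≈ 39 + (p/100)(255 − 39), so p ≈ 100×(67 − 39)/(255 − 39) = 2800/216 = 12.96.
p = 13 reproduces all three channels after rounding.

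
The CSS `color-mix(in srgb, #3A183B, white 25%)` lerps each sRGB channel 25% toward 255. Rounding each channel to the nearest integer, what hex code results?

#6B526C

#3A183B is rgb(58, 24, 59).
A 25% tint moves each channel 25% toward 255:
  R: 58 + 0.25×(255−58) = 58 + 49.25 = 107.25 → 107
  G: 24 + 57.75 = 81.75 → 82
  B: 59 + 49 = 108 → 108
rgb(107, 82, 108) = #6B526C.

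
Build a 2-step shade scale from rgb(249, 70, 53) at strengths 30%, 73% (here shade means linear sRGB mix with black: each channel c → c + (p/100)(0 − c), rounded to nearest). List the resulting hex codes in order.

#ae3125, #43130e

30%: (249 − 74.7 = 174.3→174, 70 − 21 = 49→49, 53 − 15.9 = 37.1→37) → #ae3125
73%: (249 − 181.77 = 67.23→67, 70 − 51.1 = 18.9→19, 53 − 38.69 = 14.31→14) → #43130e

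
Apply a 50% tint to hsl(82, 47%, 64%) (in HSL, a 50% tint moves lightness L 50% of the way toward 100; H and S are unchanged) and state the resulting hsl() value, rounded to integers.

hsl(82, 47%, 82%)

L moves 50% from 64 toward 100: 64 + 18 = 82 → 82.
H and S are unchanged.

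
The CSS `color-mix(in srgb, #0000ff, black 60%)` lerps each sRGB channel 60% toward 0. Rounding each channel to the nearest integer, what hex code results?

#0000ff is rgb(0, 0, 255).
Lerp each channel 60% toward 0:
  R: 0 + 0.6×(0−0) = 0 + 0 = 0 → 0
  G: 0 + 0 = 0 → 0
  B: 255 + 0.6×(0−255) = 255 − 153 = 102 → 102
rgb(0, 0, 102) = #000066.

#000066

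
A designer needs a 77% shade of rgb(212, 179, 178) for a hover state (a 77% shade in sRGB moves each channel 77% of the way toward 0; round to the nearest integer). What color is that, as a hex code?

#312929

Lerp each channel 77% toward 0:
  R: 212 + 0.77×(0−212) = 212 − 163.24 = 48.76 → 49
  G: 179 + 0.77×(0−179) = 179 − 137.83 = 41.17 → 41
  B: 178 + 0.77×(0−178) = 178 − 137.06 = 40.94 → 41
rgb(49, 41, 41) = #312929.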